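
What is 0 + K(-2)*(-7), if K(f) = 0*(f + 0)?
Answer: 0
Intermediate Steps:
K(f) = 0 (K(f) = 0*f = 0)
0 + K(-2)*(-7) = 0 + 0*(-7) = 0 + 0 = 0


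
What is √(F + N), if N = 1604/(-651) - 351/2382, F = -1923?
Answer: I*√514483674173070/516894 ≈ 43.882*I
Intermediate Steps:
N = -1349743/516894 (N = 1604*(-1/651) - 351*1/2382 = -1604/651 - 117/794 = -1349743/516894 ≈ -2.6113)
√(F + N) = √(-1923 - 1349743/516894) = √(-995336905/516894) = I*√514483674173070/516894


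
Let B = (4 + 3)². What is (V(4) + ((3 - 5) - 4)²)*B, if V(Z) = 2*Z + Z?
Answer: 2352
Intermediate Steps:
B = 49 (B = 7² = 49)
V(Z) = 3*Z
(V(4) + ((3 - 5) - 4)²)*B = (3*4 + ((3 - 5) - 4)²)*49 = (12 + (-2 - 4)²)*49 = (12 + (-6)²)*49 = (12 + 36)*49 = 48*49 = 2352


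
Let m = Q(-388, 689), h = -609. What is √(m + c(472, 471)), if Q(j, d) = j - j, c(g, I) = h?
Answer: I*√609 ≈ 24.678*I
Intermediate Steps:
c(g, I) = -609
Q(j, d) = 0
m = 0
√(m + c(472, 471)) = √(0 - 609) = √(-609) = I*√609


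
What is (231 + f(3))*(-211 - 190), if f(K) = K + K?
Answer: -95037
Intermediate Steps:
f(K) = 2*K
(231 + f(3))*(-211 - 190) = (231 + 2*3)*(-211 - 190) = (231 + 6)*(-401) = 237*(-401) = -95037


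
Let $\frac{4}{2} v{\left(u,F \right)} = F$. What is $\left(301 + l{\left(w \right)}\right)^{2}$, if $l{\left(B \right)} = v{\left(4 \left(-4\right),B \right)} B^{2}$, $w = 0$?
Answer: $90601$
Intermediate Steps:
$v{\left(u,F \right)} = \frac{F}{2}$
$l{\left(B \right)} = \frac{B^{3}}{2}$ ($l{\left(B \right)} = \frac{B}{2} B^{2} = \frac{B^{3}}{2}$)
$\left(301 + l{\left(w \right)}\right)^{2} = \left(301 + \frac{0^{3}}{2}\right)^{2} = \left(301 + \frac{1}{2} \cdot 0\right)^{2} = \left(301 + 0\right)^{2} = 301^{2} = 90601$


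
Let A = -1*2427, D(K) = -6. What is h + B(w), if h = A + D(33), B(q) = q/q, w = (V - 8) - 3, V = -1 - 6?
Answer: -2432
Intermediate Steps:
A = -2427
V = -7
w = -18 (w = (-7 - 8) - 3 = -15 - 3 = -18)
B(q) = 1
h = -2433 (h = -2427 - 6 = -2433)
h + B(w) = -2433 + 1 = -2432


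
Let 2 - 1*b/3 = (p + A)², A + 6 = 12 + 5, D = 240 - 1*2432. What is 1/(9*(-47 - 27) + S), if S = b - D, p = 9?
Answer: 1/332 ≈ 0.0030120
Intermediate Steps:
D = -2192 (D = 240 - 2432 = -2192)
A = 11 (A = -6 + (12 + 5) = -6 + 17 = 11)
b = -1194 (b = 6 - 3*(9 + 11)² = 6 - 3*20² = 6 - 3*400 = 6 - 1200 = -1194)
S = 998 (S = -1194 - 1*(-2192) = -1194 + 2192 = 998)
1/(9*(-47 - 27) + S) = 1/(9*(-47 - 27) + 998) = 1/(9*(-74) + 998) = 1/(-666 + 998) = 1/332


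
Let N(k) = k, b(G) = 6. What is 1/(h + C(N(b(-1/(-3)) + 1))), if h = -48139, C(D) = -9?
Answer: -1/48148 ≈ -2.0769e-5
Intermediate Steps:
1/(h + C(N(b(-1/(-3)) + 1))) = 1/(-48139 - 9) = 1/(-48148) = -1/48148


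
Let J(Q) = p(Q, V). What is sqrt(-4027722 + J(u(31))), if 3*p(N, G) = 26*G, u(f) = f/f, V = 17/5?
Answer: 2*I*sqrt(226557705)/15 ≈ 2006.9*I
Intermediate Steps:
V = 17/5 (V = 17*(1/5) = 17/5 ≈ 3.4000)
u(f) = 1
p(N, G) = 26*G/3 (p(N, G) = (26*G)/3 = 26*G/3)
J(Q) = 442/15 (J(Q) = (26/3)*(17/5) = 442/15)
sqrt(-4027722 + J(u(31))) = sqrt(-4027722 + 442/15) = sqrt(-60415388/15) = 2*I*sqrt(226557705)/15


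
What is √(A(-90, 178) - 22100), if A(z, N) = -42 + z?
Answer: 2*I*√5558 ≈ 149.1*I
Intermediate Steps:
√(A(-90, 178) - 22100) = √((-42 - 90) - 22100) = √(-132 - 22100) = √(-22232) = 2*I*√5558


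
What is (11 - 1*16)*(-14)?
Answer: 70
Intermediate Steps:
(11 - 1*16)*(-14) = (11 - 16)*(-14) = -5*(-14) = 70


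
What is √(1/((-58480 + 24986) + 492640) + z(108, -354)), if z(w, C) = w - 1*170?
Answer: I*√13070532598446/459146 ≈ 7.874*I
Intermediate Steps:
z(w, C) = -170 + w (z(w, C) = w - 170 = -170 + w)
√(1/((-58480 + 24986) + 492640) + z(108, -354)) = √(1/((-58480 + 24986) + 492640) + (-170 + 108)) = √(1/(-33494 + 492640) - 62) = √(1/459146 - 62) = √(-28467051/459146) = I*√13070532598446/459146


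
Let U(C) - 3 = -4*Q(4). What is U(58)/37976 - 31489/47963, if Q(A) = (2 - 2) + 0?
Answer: -1195682375/1821442888 ≈ -0.65645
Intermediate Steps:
Q(A) = 0 (Q(A) = 0 + 0 = 0)
U(C) = 3 (U(C) = 3 - 4*0 = 3 + 0 = 3)
U(58)/37976 - 31489/47963 = 3/37976 - 31489/47963 = -1195682375/1821442888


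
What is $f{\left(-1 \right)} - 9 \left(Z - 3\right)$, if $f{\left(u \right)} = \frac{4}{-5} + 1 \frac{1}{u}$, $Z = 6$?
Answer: $- \frac{144}{5} \approx -28.8$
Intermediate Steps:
$f{\left(u \right)} = - \frac{4}{5} + \frac{1}{u}$ ($f{\left(u \right)} = 4 \left(- \frac{1}{5}\right) + \frac{1}{u} = - \frac{4}{5} + \frac{1}{u}$)
$f{\left(-1 \right)} - 9 \left(Z - 3\right) = \left(- \frac{4}{5} + \frac{1}{-1}\right) - 9 \left(6 - 3\right) = \left(- \frac{4}{5} - 1\right) - 27 = - \frac{9}{5} - 27 = - \frac{144}{5}$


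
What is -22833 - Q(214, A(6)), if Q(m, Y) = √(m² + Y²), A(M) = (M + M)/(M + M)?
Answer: -22833 - √45797 ≈ -23047.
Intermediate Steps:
A(M) = 1 (A(M) = (2*M)/((2*M)) = (2*M)*(1/(2*M)) = 1)
Q(m, Y) = √(Y² + m²)
-22833 - Q(214, A(6)) = -22833 - √(1² + 214²) = -22833 - √(1 + 45796) = -22833 - √45797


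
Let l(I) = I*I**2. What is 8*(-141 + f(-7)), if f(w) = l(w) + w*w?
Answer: -3480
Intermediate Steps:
l(I) = I**3
f(w) = w**2 + w**3 (f(w) = w**3 + w*w = w**3 + w**2 = w**2 + w**3)
8*(-141 + f(-7)) = 8*(-141 + (-7)**2*(1 - 7)) = 8*(-141 + 49*(-6)) = 8*(-141 - 294) = 8*(-435) = -3480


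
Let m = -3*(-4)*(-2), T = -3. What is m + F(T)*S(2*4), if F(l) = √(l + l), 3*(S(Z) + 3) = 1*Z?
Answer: -24 - I*√6/3 ≈ -24.0 - 0.8165*I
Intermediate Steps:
m = -24 (m = 12*(-2) = -24)
S(Z) = -3 + Z/3 (S(Z) = -3 + (1*Z)/3 = -3 + Z/3)
F(l) = √2*√l (F(l) = √(2*l) = √2*√l)
m + F(T)*S(2*4) = -24 + (√2*√(-3))*(-3 + (2*4)/3) = -24 + (√2*(I*√3))*(-3 + (⅓)*8) = -24 + (I*√6)*(-3 + 8/3) = -24 + (I*√6)*(-⅓) = -24 - I*√6/3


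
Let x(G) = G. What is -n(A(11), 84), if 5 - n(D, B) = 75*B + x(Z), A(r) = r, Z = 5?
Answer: 6300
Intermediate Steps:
n(D, B) = -75*B (n(D, B) = 5 - (75*B + 5) = 5 - (5 + 75*B) = 5 + (-5 - 75*B) = -75*B)
-n(A(11), 84) = -(-75)*84 = -1*(-6300) = 6300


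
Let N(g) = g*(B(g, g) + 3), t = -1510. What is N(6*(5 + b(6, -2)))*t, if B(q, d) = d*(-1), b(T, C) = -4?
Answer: 27180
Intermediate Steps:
B(q, d) = -d
N(g) = g*(3 - g) (N(g) = g*(-g + 3) = g*(3 - g))
N(6*(5 + b(6, -2)))*t = ((6*(5 - 4))*(3 - 6*(5 - 4)))*(-1510) = ((6*1)*(3 - 6))*(-1510) = (6*(3 - 1*6))*(-1510) = (6*(3 - 6))*(-1510) = (6*(-3))*(-1510) = -18*(-1510) = 27180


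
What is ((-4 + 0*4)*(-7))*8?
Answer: 224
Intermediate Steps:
((-4 + 0*4)*(-7))*8 = ((-4 + 0)*(-7))*8 = -4*(-7)*8 = 28*8 = 224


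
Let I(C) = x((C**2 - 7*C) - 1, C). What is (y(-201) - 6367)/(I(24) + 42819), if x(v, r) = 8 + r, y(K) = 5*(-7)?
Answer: -6402/42851 ≈ -0.14940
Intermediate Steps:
y(K) = -35
I(C) = 8 + C
(y(-201) - 6367)/(I(24) + 42819) = (-35 - 6367)/((8 + 24) + 42819) = -6402/(32 + 42819) = -6402/42851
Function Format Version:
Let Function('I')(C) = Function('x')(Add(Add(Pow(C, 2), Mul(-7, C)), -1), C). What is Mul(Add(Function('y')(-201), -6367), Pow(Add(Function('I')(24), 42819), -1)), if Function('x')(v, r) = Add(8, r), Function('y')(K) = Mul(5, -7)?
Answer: Rational(-6402, 42851) ≈ -0.14940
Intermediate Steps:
Function('y')(K) = -35
Function('I')(C) = Add(8, C)
Mul(Add(Function('y')(-201), -6367), Pow(Add(Function('I')(24), 42819), -1)) = Mul(Add(-35, -6367), Pow(Add(Add(8, 24), 42819), -1)) = Mul(-6402, Pow(Add(32, 42819), -1)) = Mul(-6402, Pow(42851, -1)) = Mul(-6402, Rational(1, 42851)) = Rational(-6402, 42851)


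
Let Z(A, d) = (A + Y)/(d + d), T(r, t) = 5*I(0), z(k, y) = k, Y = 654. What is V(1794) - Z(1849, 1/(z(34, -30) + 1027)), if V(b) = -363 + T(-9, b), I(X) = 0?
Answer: -2656409/2 ≈ -1.3282e+6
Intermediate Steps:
T(r, t) = 0 (T(r, t) = 5*0 = 0)
V(b) = -363 (V(b) = -363 + 0 = -363)
Z(A, d) = (654 + A)/(2*d) (Z(A, d) = (A + 654)/(d + d) = (654 + A)/((2*d)) = (654 + A)*(1/(2*d)) = (654 + A)/(2*d))
V(1794) - Z(1849, 1/(z(34, -30) + 1027)) = -363 - (654 + 1849)/(2*(1/(34 + 1027))) = -363 - 2503/(2*(1/1061)) = -363 - 2503/(2*1/1061) = -363 - 1061*2503/2 = -363 - 1*2655683/2 = -363 - 2655683/2 = -2656409/2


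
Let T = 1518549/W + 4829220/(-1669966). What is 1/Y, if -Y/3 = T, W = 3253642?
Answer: 2716735758086/19764941729859 ≈ 0.13745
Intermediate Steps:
T = -6588313909953/2716735758086 (T = 1518549/3253642 + 4829220/(-1669966) = 1518549*(1/3253642) + 4829220*(-1/1669966) = 1518549/3253642 - 2414610/834983 = -6588313909953/2716735758086 ≈ -2.4251)
Y = 19764941729859/2716735758086 (Y = -3*(-6588313909953/2716735758086) = 19764941729859/2716735758086 ≈ 7.2753)
1/Y = 1/(19764941729859/2716735758086) = 2716735758086/19764941729859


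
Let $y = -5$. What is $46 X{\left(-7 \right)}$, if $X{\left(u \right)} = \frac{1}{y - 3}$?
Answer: $- \frac{23}{4} \approx -5.75$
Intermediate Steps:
$X{\left(u \right)} = - \frac{1}{8}$ ($X{\left(u \right)} = \frac{1}{-5 - 3} = \frac{1}{-8} = - \frac{1}{8}$)
$46 X{\left(-7 \right)} = 46 \left(- \frac{1}{8}\right) = - \frac{23}{4}$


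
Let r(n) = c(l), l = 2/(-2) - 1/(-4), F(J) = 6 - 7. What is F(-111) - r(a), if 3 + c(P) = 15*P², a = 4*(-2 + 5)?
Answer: -103/16 ≈ -6.4375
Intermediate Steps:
F(J) = -1
a = 12 (a = 4*3 = 12)
l = -¾ (l = 2*(-½) - 1*(-¼) = -1 + ¼ = -¾ ≈ -0.75000)
c(P) = -3 + 15*P²
r(n) = 87/16 (r(n) = -3 + 15*(-¾)² = -3 + 15*(9/16) = -3 + 135/16 = 87/16)
F(-111) - r(a) = -1 - 1*87/16 = -1 - 87/16 = -103/16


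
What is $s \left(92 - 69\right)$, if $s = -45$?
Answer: $-1035$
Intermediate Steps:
$s \left(92 - 69\right) = - 45 \left(92 - 69\right) = \left(-45\right) 23 = -1035$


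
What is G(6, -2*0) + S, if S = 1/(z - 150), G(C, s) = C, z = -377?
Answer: 3161/527 ≈ 5.9981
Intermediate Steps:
S = -1/527 (S = 1/(-377 - 150) = 1/(-527) = -1/527 ≈ -0.0018975)
G(6, -2*0) + S = 6 - 1/527 = 3161/527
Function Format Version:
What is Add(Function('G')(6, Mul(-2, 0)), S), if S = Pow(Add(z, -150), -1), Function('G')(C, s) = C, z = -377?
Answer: Rational(3161, 527) ≈ 5.9981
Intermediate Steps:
S = Rational(-1, 527) (S = Pow(Add(-377, -150), -1) = Pow(-527, -1) = Rational(-1, 527) ≈ -0.0018975)
Add(Function('G')(6, Mul(-2, 0)), S) = Add(6, Rational(-1, 527)) = Rational(3161, 527)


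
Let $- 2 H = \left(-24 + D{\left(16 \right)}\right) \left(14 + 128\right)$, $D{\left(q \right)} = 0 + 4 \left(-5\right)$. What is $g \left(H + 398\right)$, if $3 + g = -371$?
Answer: $-1317228$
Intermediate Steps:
$D{\left(q \right)} = -20$ ($D{\left(q \right)} = 0 - 20 = -20$)
$g = -374$ ($g = -3 - 371 = -374$)
$H = 3124$ ($H = - \frac{\left(-24 - 20\right) \left(14 + 128\right)}{2} = - \frac{\left(-44\right) 142}{2} = \left(- \frac{1}{2}\right) \left(-6248\right) = 3124$)
$g \left(H + 398\right) = - 374 \left(3124 + 398\right) = \left(-374\right) 3522 = -1317228$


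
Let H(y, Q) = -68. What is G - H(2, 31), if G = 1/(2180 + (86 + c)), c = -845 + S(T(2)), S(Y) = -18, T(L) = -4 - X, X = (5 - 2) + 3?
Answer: 95405/1403 ≈ 68.001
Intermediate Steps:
X = 6 (X = 3 + 3 = 6)
T(L) = -10 (T(L) = -4 - 1*6 = -4 - 6 = -10)
c = -863 (c = -845 - 18 = -863)
G = 1/1403 (G = 1/(2180 + (86 - 863)) = 1/(2180 - 777) = 1/1403 ≈ 0.00071276)
G - H(2, 31) = 1/1403 - 1*(-68) = 1/1403 + 68 = 95405/1403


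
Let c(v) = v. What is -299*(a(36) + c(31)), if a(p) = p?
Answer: -20033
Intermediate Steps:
-299*(a(36) + c(31)) = -299*(36 + 31) = -299*67 = -20033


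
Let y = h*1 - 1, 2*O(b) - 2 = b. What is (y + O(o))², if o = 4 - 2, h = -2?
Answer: 1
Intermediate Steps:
o = 2
O(b) = 1 + b/2
y = -3 (y = -2*1 - 1 = -2 - 1 = -3)
(y + O(o))² = (-3 + (1 + (½)*2))² = (-3 + (1 + 1))² = (-3 + 2)² = (-1)² = 1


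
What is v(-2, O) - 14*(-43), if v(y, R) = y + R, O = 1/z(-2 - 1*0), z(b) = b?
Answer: 1199/2 ≈ 599.50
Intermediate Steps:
O = -1/2 (O = 1/(-2 - 1*0) = 1/(-2 + 0) = 1/(-2) = -1/2 ≈ -0.50000)
v(y, R) = R + y
v(-2, O) - 14*(-43) = (-1/2 - 2) - 14*(-43) = -5/2 + 602 = 1199/2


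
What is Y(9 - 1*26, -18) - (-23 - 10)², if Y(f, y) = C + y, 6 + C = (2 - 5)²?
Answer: -1104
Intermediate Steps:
C = 3 (C = -6 + (2 - 5)² = -6 + (-3)² = -6 + 9 = 3)
Y(f, y) = 3 + y
Y(9 - 1*26, -18) - (-23 - 10)² = (3 - 18) - (-23 - 10)² = -15 - 1*(-33)² = -15 - 1*1089 = -15 - 1089 = -1104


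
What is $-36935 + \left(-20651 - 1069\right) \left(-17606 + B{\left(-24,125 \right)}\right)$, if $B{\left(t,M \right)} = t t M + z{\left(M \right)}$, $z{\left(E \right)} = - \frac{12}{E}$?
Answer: $- \frac{29536813247}{25} \approx -1.1815 \cdot 10^{9}$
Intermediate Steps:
$B{\left(t,M \right)} = - \frac{12}{M} + M t^{2}$ ($B{\left(t,M \right)} = t t M - \frac{12}{M} = t^{2} M - \frac{12}{M} = M t^{2} - \frac{12}{M} = - \frac{12}{M} + M t^{2}$)
$-36935 + \left(-20651 - 1069\right) \left(-17606 + B{\left(-24,125 \right)}\right) = -36935 + \left(-20651 - 1069\right) \left(-17606 + \left(- \frac{12}{125} + 125 \left(-24\right)^{2}\right)\right) = -36935 - 21720 \left(-17606 + \left(\left(-12\right) \frac{1}{125} + 125 \cdot 576\right)\right) = -36935 - 21720 \left(-17606 + \left(- \frac{12}{125} + 72000\right)\right) = -36935 - 21720 \left(-17606 + \frac{8999988}{125}\right) = -36935 - \frac{29535889872}{25} = - \frac{29536813247}{25}$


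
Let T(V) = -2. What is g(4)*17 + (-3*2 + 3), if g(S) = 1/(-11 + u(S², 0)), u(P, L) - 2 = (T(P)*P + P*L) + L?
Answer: -140/41 ≈ -3.4146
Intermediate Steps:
u(P, L) = 2 + L - 2*P + L*P (u(P, L) = 2 + ((-2*P + P*L) + L) = 2 + ((-2*P + L*P) + L) = 2 + (L - 2*P + L*P) = 2 + L - 2*P + L*P)
g(S) = 1/(-9 - 2*S²) (g(S) = 1/(-11 + (2 + 0 - 2*S² + 0*S²)) = 1/(-11 + (2 + 0 - 2*S² + 0)) = 1/(-11 + (2 - 2*S²)) = 1/(-9 - 2*S²))
g(4)*17 + (-3*2 + 3) = 17/(-9 - 2*4²) + (-3*2 + 3) = 17/(-9 - 2*16) + (-6 + 3) = 17/(-9 - 32) - 3 = 17/(-41) - 3 = -1/41*17 - 3 = -17/41 - 3 = -140/41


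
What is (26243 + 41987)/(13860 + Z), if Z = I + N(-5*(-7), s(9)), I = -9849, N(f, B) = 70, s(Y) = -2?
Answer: 68230/4081 ≈ 16.719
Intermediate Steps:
Z = -9779 (Z = -9849 + 70 = -9779)
(26243 + 41987)/(13860 + Z) = (26243 + 41987)/(13860 - 9779) = 68230/4081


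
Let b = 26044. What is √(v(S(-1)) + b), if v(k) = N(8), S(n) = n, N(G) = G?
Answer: 2*√6513 ≈ 161.41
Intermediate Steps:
v(k) = 8
√(v(S(-1)) + b) = √(8 + 26044) = √26052 = 2*√6513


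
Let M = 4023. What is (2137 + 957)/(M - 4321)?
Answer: -1547/149 ≈ -10.383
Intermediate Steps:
(2137 + 957)/(M - 4321) = (2137 + 957)/(4023 - 4321) = 3094/(-298) = 3094*(-1/298) = -1547/149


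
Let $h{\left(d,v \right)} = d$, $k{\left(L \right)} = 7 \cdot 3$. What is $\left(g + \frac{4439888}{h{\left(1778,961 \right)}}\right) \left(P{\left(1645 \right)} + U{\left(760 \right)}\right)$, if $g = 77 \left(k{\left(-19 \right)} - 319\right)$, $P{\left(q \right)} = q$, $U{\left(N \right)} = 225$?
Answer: $- \frac{33994823500}{889} \approx -3.8239 \cdot 10^{7}$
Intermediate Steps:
$k{\left(L \right)} = 21$
$g = -22946$ ($g = 77 \left(21 - 319\right) = 77 \left(-298\right) = -22946$)
$\left(g + \frac{4439888}{h{\left(1778,961 \right)}}\right) \left(P{\left(1645 \right)} + U{\left(760 \right)}\right) = \left(-22946 + \frac{4439888}{1778}\right) \left(1645 + 225\right) = \left(-22946 + 4439888 \cdot \frac{1}{1778}\right) 1870 = \left(-22946 + \frac{2219944}{889}\right) 1870 = \left(- \frac{18179050}{889}\right) 1870 = - \frac{33994823500}{889}$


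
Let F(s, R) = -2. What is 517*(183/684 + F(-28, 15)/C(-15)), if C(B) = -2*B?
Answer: 118393/1140 ≈ 103.85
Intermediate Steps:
517*(183/684 + F(-28, 15)/C(-15)) = 517*(183/684 - 2/((-2*(-15)))) = 517*(183*(1/684) - 2/30) = 517*(61/228 - 2*1/30) = 517*(61/228 - 1/15) = 517*(229/1140) = 118393/1140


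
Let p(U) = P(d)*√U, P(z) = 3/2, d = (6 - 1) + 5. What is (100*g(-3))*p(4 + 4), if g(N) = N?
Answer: -900*√2 ≈ -1272.8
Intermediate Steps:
d = 10 (d = 5 + 5 = 10)
P(z) = 3/2 (P(z) = 3*(½) = 3/2)
p(U) = 3*√U/2
(100*g(-3))*p(4 + 4) = (100*(-3))*(3*√(4 + 4)/2) = -450*√8 = -450*2*√2 = -900*√2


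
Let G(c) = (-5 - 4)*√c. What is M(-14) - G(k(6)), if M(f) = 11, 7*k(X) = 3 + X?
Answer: 11 + 27*√7/7 ≈ 21.205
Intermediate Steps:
k(X) = 3/7 + X/7 (k(X) = (3 + X)/7 = 3/7 + X/7)
G(c) = -9*√c
M(-14) - G(k(6)) = 11 - (-9)*√(3/7 + (⅐)*6) = 11 - (-9)*√(3/7 + 6/7) = 11 - (-9)*√(9/7) = 11 - (-9)*3*√7/7 = 11 - (-27)*√7/7 = 11 + 27*√7/7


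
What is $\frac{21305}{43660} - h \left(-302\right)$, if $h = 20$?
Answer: $\frac{52745541}{8732} \approx 6040.5$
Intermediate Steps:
$\frac{21305}{43660} - h \left(-302\right) = \frac{21305}{43660} - 20 \left(-302\right) = 21305 \cdot \frac{1}{43660} - -6040 = \frac{4261}{8732} + 6040 = \frac{52745541}{8732}$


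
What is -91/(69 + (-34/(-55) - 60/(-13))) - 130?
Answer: -6965075/53077 ≈ -131.23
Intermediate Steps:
-91/(69 + (-34/(-55) - 60/(-13))) - 130 = -91/(69 + (-34*(-1/55) - 60*(-1/13))) - 130 = -91/(69 + (34/55 + 60/13)) - 130 = -91/(69 + 3742/715) - 130 = -91/(53077/715) - 130 = (715/53077)*(-91) - 130 = -65065/53077 - 130 = -6965075/53077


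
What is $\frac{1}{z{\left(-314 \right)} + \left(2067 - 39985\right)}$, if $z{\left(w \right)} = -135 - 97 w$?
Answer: $- \frac{1}{7595} \approx -0.00013167$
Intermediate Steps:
$\frac{1}{z{\left(-314 \right)} + \left(2067 - 39985\right)} = \frac{1}{\left(-135 - -30458\right) + \left(2067 - 39985\right)} = \frac{1}{\left(-135 + 30458\right) + \left(2067 - 39985\right)} = \frac{1}{30323 - 37918} = \frac{1}{-7595} = - \frac{1}{7595}$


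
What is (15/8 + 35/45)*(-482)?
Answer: -46031/36 ≈ -1278.6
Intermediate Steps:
(15/8 + 35/45)*(-482) = (15*(⅛) + 35*(1/45))*(-482) = (15/8 + 7/9)*(-482) = (191/72)*(-482) = -46031/36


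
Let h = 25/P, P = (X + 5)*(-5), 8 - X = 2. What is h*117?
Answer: -585/11 ≈ -53.182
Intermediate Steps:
X = 6 (X = 8 - 1*2 = 8 - 2 = 6)
P = -55 (P = (6 + 5)*(-5) = 11*(-5) = -55)
h = -5/11 (h = 25/(-55) = 25*(-1/55) = -5/11 ≈ -0.45455)
h*117 = -5/11*117 = -585/11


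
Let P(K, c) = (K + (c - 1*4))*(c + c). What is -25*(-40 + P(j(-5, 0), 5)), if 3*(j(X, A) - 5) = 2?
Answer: -2000/3 ≈ -666.67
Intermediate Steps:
j(X, A) = 17/3 (j(X, A) = 5 + (1/3)*2 = 5 + 2/3 = 17/3)
P(K, c) = 2*c*(-4 + K + c) (P(K, c) = (K + (c - 4))*(2*c) = (K + (-4 + c))*(2*c) = (-4 + K + c)*(2*c) = 2*c*(-4 + K + c))
-25*(-40 + P(j(-5, 0), 5)) = -25*(-40 + 2*5*(-4 + 17/3 + 5)) = -25*(-40 + 2*5*(20/3)) = -25*(-40 + 200/3) = -25*80/3 = -2000/3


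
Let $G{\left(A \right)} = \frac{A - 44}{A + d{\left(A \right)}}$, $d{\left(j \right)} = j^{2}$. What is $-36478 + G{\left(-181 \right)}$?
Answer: $- \frac{26410077}{724} \approx -36478.0$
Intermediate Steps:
$G{\left(A \right)} = \frac{-44 + A}{A + A^{2}}$ ($G{\left(A \right)} = \frac{A - 44}{A + A^{2}} = \frac{-44 + A}{A + A^{2}}$)
$-36478 + G{\left(-181 \right)} = -36478 + \frac{-44 - 181}{\left(-181\right) \left(1 - 181\right)} = -36478 - \frac{1}{181} \frac{1}{-180} \left(-225\right) = -36478 - \left(- \frac{1}{32580}\right) \left(-225\right) = -36478 - \frac{5}{724} = - \frac{26410077}{724}$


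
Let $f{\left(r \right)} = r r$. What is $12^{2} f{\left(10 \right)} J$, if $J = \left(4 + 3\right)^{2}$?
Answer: $705600$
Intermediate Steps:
$J = 49$ ($J = 7^{2} = 49$)
$f{\left(r \right)} = r^{2}$
$12^{2} f{\left(10 \right)} J = 12^{2} \cdot 10^{2} \cdot 49 = 144 \cdot 100 \cdot 49 = 14400 \cdot 49 = 705600$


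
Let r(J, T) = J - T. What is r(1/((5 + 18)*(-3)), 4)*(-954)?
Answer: 88086/23 ≈ 3829.8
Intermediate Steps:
r(1/((5 + 18)*(-3)), 4)*(-954) = (1/((5 + 18)*(-3)) - 1*4)*(-954) = (-1/3/23 - 4)*(-954) = ((1/23)*(-1/3) - 4)*(-954) = (-1/69 - 4)*(-954) = -277/69*(-954) = 88086/23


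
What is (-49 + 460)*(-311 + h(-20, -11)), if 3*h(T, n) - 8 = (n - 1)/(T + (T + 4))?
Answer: -380038/3 ≈ -1.2668e+5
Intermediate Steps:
h(T, n) = 8/3 + (-1 + n)/(3*(4 + 2*T)) (h(T, n) = 8/3 + ((n - 1)/(T + (T + 4)))/3 = 8/3 + ((-1 + n)/(T + (4 + T)))/3 = 8/3 + ((-1 + n)/(4 + 2*T))/3 = 8/3 + (-1 + n)/(3*(4 + 2*T)))
(-49 + 460)*(-311 + h(-20, -11)) = (-49 + 460)*(-311 + (31 - 11 + 16*(-20))/(6*(2 - 20))) = 411*(-311 + (⅙)*(31 - 11 - 320)/(-18)) = 411*(-311 + (⅙)*(-1/18)*(-300)) = 411*(-311 + 25/9) = 411*(-2774/9) = -380038/3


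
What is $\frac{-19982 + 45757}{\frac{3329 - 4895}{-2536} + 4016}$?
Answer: $\frac{32682700}{5093071} \approx 6.4171$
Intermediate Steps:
$\frac{-19982 + 45757}{\frac{3329 - 4895}{-2536} + 4016} = \frac{25775}{\left(-1566\right) \left(- \frac{1}{2536}\right) + 4016} = \frac{25775}{\frac{783}{1268} + 4016} = \frac{25775}{\frac{5093071}{1268}} = 25775 \cdot \frac{1268}{5093071} = \frac{32682700}{5093071}$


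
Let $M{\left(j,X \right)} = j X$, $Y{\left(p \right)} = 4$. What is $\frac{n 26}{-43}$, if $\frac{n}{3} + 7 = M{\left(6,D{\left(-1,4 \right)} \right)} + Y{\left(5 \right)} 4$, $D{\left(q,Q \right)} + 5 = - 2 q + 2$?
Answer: $- \frac{234}{43} \approx -5.4419$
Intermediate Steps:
$D{\left(q,Q \right)} = -3 - 2 q$ ($D{\left(q,Q \right)} = -5 - \left(-2 + 2 q\right) = -3 - 2 q$)
$M{\left(j,X \right)} = X j$
$n = 9$ ($n = -21 + 3 \left(\left(-3 - -2\right) 6 + 4 \cdot 4\right) = -21 + 3 \left(\left(-3 + 2\right) 6 + 16\right) = -21 + 3 \left(\left(-1\right) 6 + 16\right) = -21 + 3 \left(-6 + 16\right) = -21 + 3 \cdot 10 = -21 + 30 = 9$)
$\frac{n 26}{-43} = \frac{9 \cdot 26}{-43} = 234 \left(- \frac{1}{43}\right) = - \frac{234}{43}$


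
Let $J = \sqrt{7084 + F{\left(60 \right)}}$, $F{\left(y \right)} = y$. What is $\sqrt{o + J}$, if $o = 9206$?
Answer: $\sqrt{9206 + 2 \sqrt{1786}} \approx 96.387$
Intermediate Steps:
$J = 2 \sqrt{1786}$ ($J = \sqrt{7084 + 60} = \sqrt{7144} = 2 \sqrt{1786} \approx 84.522$)
$\sqrt{o + J} = \sqrt{9206 + 2 \sqrt{1786}}$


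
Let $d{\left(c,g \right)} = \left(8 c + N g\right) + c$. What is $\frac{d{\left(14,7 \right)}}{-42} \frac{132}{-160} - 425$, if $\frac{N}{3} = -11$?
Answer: $- \frac{6833}{16} \approx -427.06$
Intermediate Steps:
$N = -33$ ($N = 3 \left(-11\right) = -33$)
$d{\left(c,g \right)} = - 33 g + 9 c$ ($d{\left(c,g \right)} = \left(8 c - 33 g\right) + c = \left(- 33 g + 8 c\right) + c = - 33 g + 9 c$)
$\frac{d{\left(14,7 \right)}}{-42} \frac{132}{-160} - 425 = \frac{\left(-33\right) 7 + 9 \cdot 14}{-42} \frac{132}{-160} - 425 = \left(-231 + 126\right) \left(- \frac{1}{42}\right) 132 \left(- \frac{1}{160}\right) - 425 = \left(-105\right) \left(- \frac{1}{42}\right) \left(- \frac{33}{40}\right) - 425 = \frac{5}{2} \left(- \frac{33}{40}\right) - 425 = - \frac{33}{16} - 425 = - \frac{6833}{16}$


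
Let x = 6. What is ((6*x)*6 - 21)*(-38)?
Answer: -7410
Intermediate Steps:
((6*x)*6 - 21)*(-38) = ((6*6)*6 - 21)*(-38) = (36*6 - 21)*(-38) = (216 - 21)*(-38) = 195*(-38) = -7410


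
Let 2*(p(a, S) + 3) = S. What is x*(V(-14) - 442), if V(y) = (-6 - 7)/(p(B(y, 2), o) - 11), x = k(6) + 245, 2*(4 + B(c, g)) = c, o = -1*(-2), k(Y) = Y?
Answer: -110691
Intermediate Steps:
o = 2
B(c, g) = -4 + c/2
p(a, S) = -3 + S/2
x = 251 (x = 6 + 245 = 251)
V(y) = 1 (V(y) = (-6 - 7)/((-3 + (½)*2) - 11) = -13/((-3 + 1) - 11) = -13/(-2 - 11) = -13/(-13) = -13*(-1/13) = 1)
x*(V(-14) - 442) = 251*(1 - 442) = 251*(-441) = -110691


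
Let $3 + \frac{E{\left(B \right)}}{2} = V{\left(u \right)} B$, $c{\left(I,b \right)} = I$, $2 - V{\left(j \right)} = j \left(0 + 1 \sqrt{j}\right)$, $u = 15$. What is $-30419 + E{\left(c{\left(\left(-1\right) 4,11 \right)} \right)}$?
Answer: $-30441 + 120 \sqrt{15} \approx -29976.0$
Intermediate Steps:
$V{\left(j \right)} = 2 - j^{\frac{3}{2}}$ ($V{\left(j \right)} = 2 - j \left(0 + 1 \sqrt{j}\right) = 2 - j \left(0 + \sqrt{j}\right) = 2 - j \sqrt{j} = 2 - j^{\frac{3}{2}}$)
$E{\left(B \right)} = -6 + 2 B \left(2 - 15 \sqrt{15}\right)$ ($E{\left(B \right)} = -6 + 2 \left(2 - 15^{\frac{3}{2}}\right) B = -6 + 2 \left(2 - 15 \sqrt{15}\right) B = -6 + 2 B \left(2 - 15 \sqrt{15}\right)$)
$-30419 + E{\left(c{\left(\left(-1\right) 4,11 \right)} \right)} = -30419 - \left(6 - 2 \left(\left(-1\right) 4\right) \left(2 - 15 \sqrt{15}\right)\right) = -30419 - \left(6 + 8 \left(2 - 15 \sqrt{15}\right)\right) = -30419 - \left(22 - 120 \sqrt{15}\right) = -30441 + 120 \sqrt{15}$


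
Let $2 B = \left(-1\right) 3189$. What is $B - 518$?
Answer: $- \frac{4225}{2} \approx -2112.5$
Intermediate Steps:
$B = - \frac{3189}{2}$ ($B = \frac{\left(-1\right) 3189}{2} = \frac{1}{2} \left(-3189\right) = - \frac{3189}{2} \approx -1594.5$)
$B - 518 = - \frac{3189}{2} - 518 = - \frac{4225}{2}$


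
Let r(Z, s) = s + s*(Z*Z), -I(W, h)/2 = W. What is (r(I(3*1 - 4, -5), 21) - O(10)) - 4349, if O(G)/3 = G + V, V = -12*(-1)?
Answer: -4310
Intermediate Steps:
I(W, h) = -2*W
V = 12
O(G) = 36 + 3*G (O(G) = 3*(G + 12) = 3*(12 + G) = 36 + 3*G)
r(Z, s) = s + s*Z²
(r(I(3*1 - 4, -5), 21) - O(10)) - 4349 = (21*(1 + (-2*(3*1 - 4))²) - (36 + 3*10)) - 4349 = (21*(1 + (-2*(3 - 4))²) - (36 + 30)) - 4349 = (21*(1 + (-2*(-1))²) - 1*66) - 4349 = (21*(1 + 2²) - 66) - 4349 = (21*(1 + 4) - 66) - 4349 = (21*5 - 66) - 4349 = (105 - 66) - 4349 = 39 - 4349 = -4310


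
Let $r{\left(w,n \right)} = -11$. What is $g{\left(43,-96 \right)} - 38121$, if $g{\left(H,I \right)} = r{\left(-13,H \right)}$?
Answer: $-38132$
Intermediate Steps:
$g{\left(H,I \right)} = -11$
$g{\left(43,-96 \right)} - 38121 = -11 - 38121 = -38132$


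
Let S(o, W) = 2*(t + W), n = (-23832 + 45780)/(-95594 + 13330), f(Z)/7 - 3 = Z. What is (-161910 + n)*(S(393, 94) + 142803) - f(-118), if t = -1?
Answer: -68018773050479/2938 ≈ -2.3151e+10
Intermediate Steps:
f(Z) = 21 + 7*Z
n = -5487/20566 (n = 21948/(-82264) = 21948*(-1/82264) = -5487/20566 ≈ -0.26680)
S(o, W) = -2 + 2*W (S(o, W) = 2*(-1 + W) = -2 + 2*W)
(-161910 + n)*(S(393, 94) + 142803) - f(-118) = (-161910 - 5487/20566)*((-2 + 2*94) + 142803) - (21 + 7*(-118)) = -3329846547*((-2 + 188) + 142803)/20566 - (21 - 826) = -3329846547*(186 + 142803)/20566 - 1*(-805) = -3329846547/20566*142989 + 805 = -68018775415569/2938 + 805 = -68018773050479/2938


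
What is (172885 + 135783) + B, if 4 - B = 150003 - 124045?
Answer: 282714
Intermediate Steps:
B = -25954 (B = 4 - (150003 - 124045) = 4 - 1*25958 = 4 - 25958 = -25954)
(172885 + 135783) + B = (172885 + 135783) - 25954 = 308668 - 25954 = 282714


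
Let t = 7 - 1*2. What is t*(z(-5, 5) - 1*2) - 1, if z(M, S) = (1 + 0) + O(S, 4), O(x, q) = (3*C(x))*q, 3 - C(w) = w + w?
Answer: -426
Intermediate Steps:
C(w) = 3 - 2*w (C(w) = 3 - (w + w) = 3 - 2*w)
O(x, q) = q*(9 - 6*x) (O(x, q) = (3*(3 - 2*x))*q = (9 - 6*x)*q = q*(9 - 6*x))
t = 5 (t = 7 - 2 = 5)
z(M, S) = 37 - 24*S (z(M, S) = (1 + 0) + 3*4*(3 - 2*S) = 1 + (36 - 24*S) = 37 - 24*S)
t*(z(-5, 5) - 1*2) - 1 = 5*((37 - 24*5) - 1*2) - 1 = 5*((37 - 120) - 2) - 1 = 5*(-83 - 2) - 1 = 5*(-85) - 1 = -425 - 1 = -426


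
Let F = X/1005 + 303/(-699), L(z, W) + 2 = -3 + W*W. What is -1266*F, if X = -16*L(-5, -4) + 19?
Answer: 58272292/78055 ≈ 746.55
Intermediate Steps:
L(z, W) = -5 + W² (L(z, W) = -2 + (-3 + W*W) = -2 + (-3 + W²) = -5 + W²)
X = -157 (X = -16*(-5 + (-4)²) + 19 = -16*(-5 + 16) + 19 = -16*11 + 19 = -176 + 19 = -157)
F = -138086/234165 (F = -157/1005 + 303/(-699) = -157*1/1005 + 303*(-1/699) = -157/1005 - 101/233 = -138086/234165 ≈ -0.58969)
-1266*F = -1266*(-138086/234165) = 58272292/78055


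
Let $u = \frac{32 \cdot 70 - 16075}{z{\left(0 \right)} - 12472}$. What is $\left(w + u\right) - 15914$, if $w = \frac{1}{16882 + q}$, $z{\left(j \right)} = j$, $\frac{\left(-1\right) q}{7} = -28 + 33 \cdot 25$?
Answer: $- \frac{2243256359147}{140971016} \approx -15913.0$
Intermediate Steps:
$q = -5579$ ($q = - 7 \left(-28 + 33 \cdot 25\right) = - 7 \left(-28 + 825\right) = \left(-7\right) 797 = -5579$)
$u = \frac{13835}{12472}$ ($u = \frac{32 \cdot 70 - 16075}{0 - 12472} = \frac{2240 - 16075}{-12472} = \left(-13835\right) \left(- \frac{1}{12472}\right) = \frac{13835}{12472} \approx 1.1093$)
$w = \frac{1}{11303}$ ($w = \frac{1}{16882 - 5579} = \frac{1}{11303} \approx 8.8472 \cdot 10^{-5}$)
$\left(w + u\right) - 15914 = \left(\frac{1}{11303} + \frac{13835}{12472}\right) - 15914 = \frac{156389477}{140971016} - 15914 = - \frac{2243256359147}{140971016}$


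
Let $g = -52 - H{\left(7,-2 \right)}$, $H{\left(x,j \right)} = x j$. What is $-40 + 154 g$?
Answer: $-5892$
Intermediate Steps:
$H{\left(x,j \right)} = j x$
$g = -38$ ($g = -52 - \left(-2\right) 7 = -52 - -14 = -52 + 14 = -38$)
$-40 + 154 g = -40 + 154 \left(-38\right) = -40 - 5852 = -5892$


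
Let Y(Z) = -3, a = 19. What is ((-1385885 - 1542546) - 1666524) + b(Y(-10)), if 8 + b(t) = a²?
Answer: -4594602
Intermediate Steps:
b(t) = 353 (b(t) = -8 + 19² = -8 + 361 = 353)
((-1385885 - 1542546) - 1666524) + b(Y(-10)) = ((-1385885 - 1542546) - 1666524) + 353 = (-2928431 - 1666524) + 353 = -4594955 + 353 = -4594602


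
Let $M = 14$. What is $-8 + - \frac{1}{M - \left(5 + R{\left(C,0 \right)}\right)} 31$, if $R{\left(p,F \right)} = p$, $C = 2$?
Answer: $- \frac{87}{7} \approx -12.429$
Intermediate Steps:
$-8 + - \frac{1}{M - \left(5 + R{\left(C,0 \right)}\right)} 31 = -8 + - \frac{1}{14 - 7} \cdot 31 = -8 + - \frac{1}{7} \cdot 31 = -8 + \left(-1\right) \frac{1}{7} \cdot 31 = -8 - \frac{31}{7} = - \frac{87}{7}$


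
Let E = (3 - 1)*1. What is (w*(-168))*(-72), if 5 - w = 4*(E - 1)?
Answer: 12096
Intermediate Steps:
E = 2 (E = 2*1 = 2)
w = 1 (w = 5 - 4*(2 - 1) = 5 - 4 = 1)
(w*(-168))*(-72) = (1*(-168))*(-72) = -168*(-72) = 12096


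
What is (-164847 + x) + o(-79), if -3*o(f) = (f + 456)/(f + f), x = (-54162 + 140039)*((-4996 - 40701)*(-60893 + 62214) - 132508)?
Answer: -2462623368637111/474 ≈ -5.1954e+12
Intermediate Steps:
x = -5195407785865 (x = 85877*(-45697*1321 - 132508) = 85877*(-60365737 - 132508) = 85877*(-60498245) = -5195407785865)
o(f) = -(456 + f)/(6*f) (o(f) = -(f + 456)/(3*(f + f)) = -(456 + f)/(3*(2*f)) = -(456 + f)*1/(2*f)/3 = -(456 + f)/(6*f))
(-164847 + x) + o(-79) = (-164847 - 5195407785865) + (⅙)*(-456 - 1*(-79))/(-79) = -5195407950712 + (⅙)*(-1/79)*(-456 + 79) = -5195407950712 + (⅙)*(-1/79)*(-377) = -5195407950712 + 377/474 = -2462623368637111/474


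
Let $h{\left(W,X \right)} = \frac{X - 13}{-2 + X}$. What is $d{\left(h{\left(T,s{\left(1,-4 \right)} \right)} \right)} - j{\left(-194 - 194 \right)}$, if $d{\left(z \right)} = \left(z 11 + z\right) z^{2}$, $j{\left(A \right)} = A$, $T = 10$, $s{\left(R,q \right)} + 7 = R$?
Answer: $\frac{70241}{128} \approx 548.76$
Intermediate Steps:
$s{\left(R,q \right)} = -7 + R$
$h{\left(W,X \right)} = \frac{-13 + X}{-2 + X}$
$d{\left(z \right)} = 12 z^{3}$ ($d{\left(z \right)} = \left(11 z + z\right) z^{2} = 12 z z^{2} = 12 z^{3}$)
$d{\left(h{\left(T,s{\left(1,-4 \right)} \right)} \right)} - j{\left(-194 - 194 \right)} = 12 \left(\frac{-13 + \left(-7 + 1\right)}{-2 + \left(-7 + 1\right)}\right)^{3} - \left(-194 - 194\right) = 12 \left(\frac{-13 - 6}{-2 - 6}\right)^{3} - \left(-194 - 194\right) = 12 \left(\frac{1}{-8} \left(-19\right)\right)^{3} - -388 = 12 \left(\left(- \frac{1}{8}\right) \left(-19\right)\right)^{3} + 388 = 12 \left(\frac{19}{8}\right)^{3} + 388 = 12 \cdot \frac{6859}{512} + 388 = \frac{20577}{128} + 388 = \frac{70241}{128}$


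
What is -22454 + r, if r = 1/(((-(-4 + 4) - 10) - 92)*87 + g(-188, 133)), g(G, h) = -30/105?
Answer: -1394842487/62120 ≈ -22454.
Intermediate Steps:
g(G, h) = -2/7 (g(G, h) = -30*1/105 = -2/7)
r = -7/62120 (r = 1/(((-(-4 + 4) - 10) - 92)*87 - 2/7) = 1/(((-1*0 - 10) - 92)*87 - 2/7) = 1/(((0 - 10) - 92)*87 - 2/7) = 1/((-10 - 92)*87 - 2/7) = 1/(-102*87 - 2/7) = 1/(-8874 - 2/7) = 1/(-62120/7) = -7/62120 ≈ -0.00011269)
-22454 + r = -22454 - 7/62120 = -1394842487/62120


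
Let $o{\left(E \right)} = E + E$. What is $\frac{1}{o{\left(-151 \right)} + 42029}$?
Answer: $\frac{1}{41727} \approx 2.3965 \cdot 10^{-5}$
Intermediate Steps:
$o{\left(E \right)} = 2 E$
$\frac{1}{o{\left(-151 \right)} + 42029} = \frac{1}{2 \left(-151\right) + 42029} = \frac{1}{-302 + 42029} = \frac{1}{41727}$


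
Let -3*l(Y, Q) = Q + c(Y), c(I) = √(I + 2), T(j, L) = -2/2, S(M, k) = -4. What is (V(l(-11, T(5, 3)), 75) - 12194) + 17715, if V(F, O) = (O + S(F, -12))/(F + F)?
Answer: 110633/20 + 639*I/20 ≈ 5531.6 + 31.95*I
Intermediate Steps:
T(j, L) = -1 (T(j, L) = -2*½ = -1)
c(I) = √(2 + I)
l(Y, Q) = -Q/3 - √(2 + Y)/3 (l(Y, Q) = -(Q + √(2 + Y))/3 = -Q/3 - √(2 + Y)/3)
V(F, O) = (-4 + O)/(2*F) (V(F, O) = (O - 4)/(F + F) = (-4 + O)/((2*F)) = (-4 + O)*(1/(2*F)) = (-4 + O)/(2*F))
(V(l(-11, T(5, 3)), 75) - 12194) + 17715 = ((-4 + 75)/(2*(-⅓*(-1) - √(2 - 11)/3)) - 12194) + 17715 = ((½)*71/(⅓ - I) - 12194) + 17715 = ((½)*(9*(⅓ + I)/10)*71 - 12194) + 17715 = ((213/20 + 639*I/20) - 12194) + 17715 = (-243667/20 + 639*I/20) + 17715 = 110633/20 + 639*I/20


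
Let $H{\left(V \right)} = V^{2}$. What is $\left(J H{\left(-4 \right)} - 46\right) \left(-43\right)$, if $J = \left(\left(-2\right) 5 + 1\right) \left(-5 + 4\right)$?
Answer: $-4214$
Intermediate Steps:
$J = 9$ ($J = \left(-10 + 1\right) \left(-1\right) = \left(-9\right) \left(-1\right) = 9$)
$\left(J H{\left(-4 \right)} - 46\right) \left(-43\right) = \left(9 \left(-4\right)^{2} - 46\right) \left(-43\right) = \left(9 \cdot 16 - 46\right) \left(-43\right) = \left(144 - 46\right) \left(-43\right) = 98 \left(-43\right) = -4214$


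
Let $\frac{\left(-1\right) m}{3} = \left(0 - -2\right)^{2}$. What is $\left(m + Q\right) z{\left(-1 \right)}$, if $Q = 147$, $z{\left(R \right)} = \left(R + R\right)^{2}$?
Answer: $540$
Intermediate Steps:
$z{\left(R \right)} = 4 R^{2}$ ($z{\left(R \right)} = \left(2 R\right)^{2} = 4 R^{2}$)
$m = -12$ ($m = - 3 \left(0 - -2\right)^{2} = - 3 \left(0 + \left(-3 + 5\right)\right)^{2} = - 3 \left(0 + 2\right)^{2} = - 3 \cdot 2^{2} = \left(-3\right) 4 = -12$)
$\left(m + Q\right) z{\left(-1 \right)} = \left(-12 + 147\right) 4 \left(-1\right)^{2} = 135 \cdot 4 \cdot 1 = 135 \cdot 4 = 540$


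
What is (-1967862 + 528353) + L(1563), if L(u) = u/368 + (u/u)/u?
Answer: -827980101319/575184 ≈ -1.4395e+6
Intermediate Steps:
L(u) = 1/u + u/368 (L(u) = u*(1/368) + 1/u = u/368 + 1/u = 1/u + u/368)
(-1967862 + 528353) + L(1563) = (-1967862 + 528353) + (1/1563 + (1/368)*1563) = -1439509 + (1/1563 + 1563/368) = -1439509 + 2443337/575184 = -827980101319/575184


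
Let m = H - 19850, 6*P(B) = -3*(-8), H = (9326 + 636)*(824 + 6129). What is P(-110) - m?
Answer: -69245932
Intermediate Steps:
H = 69265786 (H = 9962*6953 = 69265786)
P(B) = 4 (P(B) = (-3*(-8))/6 = (⅙)*24 = 4)
m = 69245936 (m = 69265786 - 19850 = 69245936)
P(-110) - m = 4 - 1*69245936 = 4 - 69245936 = -69245932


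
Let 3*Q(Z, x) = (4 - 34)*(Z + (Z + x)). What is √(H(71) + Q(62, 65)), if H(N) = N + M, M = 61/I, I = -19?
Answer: I*√657818/19 ≈ 42.687*I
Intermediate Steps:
M = -61/19 (M = 61/(-19) = 61*(-1/19) = -61/19 ≈ -3.2105)
Q(Z, x) = -20*Z - 10*x (Q(Z, x) = ((4 - 34)*(Z + (Z + x)))/3 = (-30*(x + 2*Z))/3 = (-60*Z - 30*x)/3 = -20*Z - 10*x)
H(N) = -61/19 + N (H(N) = N - 61/19 = -61/19 + N)
√(H(71) + Q(62, 65)) = √((-61/19 + 71) + (-20*62 - 10*65)) = √(1288/19 + (-1240 - 650)) = √(1288/19 - 1890) = √(-34622/19) = I*√657818/19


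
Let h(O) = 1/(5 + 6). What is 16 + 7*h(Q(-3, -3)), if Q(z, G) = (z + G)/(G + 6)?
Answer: 183/11 ≈ 16.636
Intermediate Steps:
Q(z, G) = (G + z)/(6 + G)
h(O) = 1/11
16 + 7*h(Q(-3, -3)) = 16 + 7*(1/11) = 16 + 7/11 = 183/11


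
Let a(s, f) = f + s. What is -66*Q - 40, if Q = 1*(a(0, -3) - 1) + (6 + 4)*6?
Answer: -3736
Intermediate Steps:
Q = 56 (Q = 1*((-3 + 0) - 1) + (6 + 4)*6 = 1*(-3 - 1) + 10*6 = 1*(-4) + 60 = -4 + 60 = 56)
-66*Q - 40 = -66*56 - 40 = -3696 - 40 = -3736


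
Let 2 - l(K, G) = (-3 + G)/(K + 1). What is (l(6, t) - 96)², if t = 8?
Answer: 439569/49 ≈ 8970.8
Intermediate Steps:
l(K, G) = 2 - (-3 + G)/(1 + K) (l(K, G) = 2 - (-3 + G)/(K + 1) = 2 - (-3 + G)/(1 + K))
(l(6, t) - 96)² = ((5 - 1*8 + 2*6)/(1 + 6) - 96)² = ((5 - 8 + 12)/7 - 96)² = ((⅐)*9 - 96)² = (9/7 - 96)² = (-663/7)² = 439569/49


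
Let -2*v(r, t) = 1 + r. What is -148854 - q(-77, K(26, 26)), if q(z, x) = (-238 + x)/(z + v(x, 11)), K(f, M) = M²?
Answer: -41232266/277 ≈ -1.4885e+5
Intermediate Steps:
v(r, t) = -½ - r/2 (v(r, t) = -(1 + r)/2 = -½ - r/2)
q(z, x) = (-238 + x)/(-½ + z - x/2) (q(z, x) = (-238 + x)/(z + (-½ - x/2)) = (-238 + x)/(-½ + z - x/2))
-148854 - q(-77, K(26, 26)) = -148854 - 2*(238 - 1*26²)/(1 + 26² - 2*(-77)) = -148854 - 2*(238 - 1*676)/(1 + 676 + 154) = -148854 - 2*(238 - 676)/831 = -148854 - 2*(-438)/831 = -148854 - 1*(-292/277) = -148854 + 292/277 = -41232266/277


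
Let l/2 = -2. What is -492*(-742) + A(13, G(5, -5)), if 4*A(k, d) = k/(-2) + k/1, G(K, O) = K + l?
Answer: 2920525/8 ≈ 3.6507e+5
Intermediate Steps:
l = -4 (l = 2*(-2) = -4)
G(K, O) = -4 + K (G(K, O) = K - 4 = -4 + K)
A(k, d) = k/8 (A(k, d) = (k/(-2) + k/1)/4 = (k*(-½) + k*1)/4 = (-k/2 + k)/4 = (k/2)/4 = k/8)
-492*(-742) + A(13, G(5, -5)) = -492*(-742) + (⅛)*13 = 365064 + 13/8 = 2920525/8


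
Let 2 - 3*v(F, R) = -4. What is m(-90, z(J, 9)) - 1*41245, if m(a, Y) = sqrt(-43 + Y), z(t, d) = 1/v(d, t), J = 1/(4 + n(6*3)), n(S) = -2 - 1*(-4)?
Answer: -41245 + I*sqrt(170)/2 ≈ -41245.0 + 6.5192*I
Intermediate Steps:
v(F, R) = 2 (v(F, R) = 2/3 - 1/3*(-4) = 2/3 + 4/3 = 2)
n(S) = 2 (n(S) = -2 + 4 = 2)
J = 1/6 (J = 1/(4 + 2) = 1/6 ≈ 0.16667)
z(t, d) = 1/2
m(-90, z(J, 9)) - 1*41245 = sqrt(-43 + 1/2) - 1*41245 = sqrt(-85/2) - 41245 = I*sqrt(170)/2 - 41245 = -41245 + I*sqrt(170)/2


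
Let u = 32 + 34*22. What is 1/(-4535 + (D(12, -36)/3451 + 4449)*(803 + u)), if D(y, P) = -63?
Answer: 493/3469834129 ≈ 1.4208e-7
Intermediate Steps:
u = 780 (u = 32 + 748 = 780)
1/(-4535 + (D(12, -36)/3451 + 4449)*(803 + u)) = 1/(-4535 + (-63/3451 + 4449)*(803 + 780)) = 1/(-4535 + (-63*1/3451 + 4449)*1583) = 1/(-4535 + (-9/493 + 4449)*1583) = 1/(-4535 + (2193348/493)*1583) = 1/(-4535 + 3472069884/493) = 1/(3469834129/493) = 493/3469834129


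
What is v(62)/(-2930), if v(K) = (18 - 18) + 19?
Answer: -19/2930 ≈ -0.0064846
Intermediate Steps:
v(K) = 19 (v(K) = 0 + 19 = 19)
v(62)/(-2930) = 19/(-2930) = 19*(-1/2930) = -19/2930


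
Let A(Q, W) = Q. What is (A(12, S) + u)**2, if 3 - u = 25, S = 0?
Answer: 100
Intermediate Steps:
u = -22 (u = 3 - 1*25 = 3 - 25 = -22)
(A(12, S) + u)**2 = (12 - 22)**2 = (-10)**2 = 100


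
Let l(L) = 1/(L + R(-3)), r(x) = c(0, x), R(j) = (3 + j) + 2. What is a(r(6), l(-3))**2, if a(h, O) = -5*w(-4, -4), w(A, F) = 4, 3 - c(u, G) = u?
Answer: 400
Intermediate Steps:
c(u, G) = 3 - u
R(j) = 5 + j
r(x) = 3 (r(x) = 3 - 1*0 = 3 + 0 = 3)
l(L) = 1/(2 + L) (l(L) = 1/(L + (5 - 3)) = 1/(L + 2) = 1/(2 + L))
a(h, O) = -20 (a(h, O) = -5*4 = -20)
a(r(6), l(-3))**2 = (-20)**2 = 400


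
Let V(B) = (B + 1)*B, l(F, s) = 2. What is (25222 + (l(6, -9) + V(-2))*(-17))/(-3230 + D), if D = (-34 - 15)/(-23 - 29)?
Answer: -1308008/167911 ≈ -7.7899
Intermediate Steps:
V(B) = B*(1 + B) (V(B) = (1 + B)*B = B*(1 + B))
D = 49/52 (D = -49/(-52) = -49*(-1/52) = 49/52 ≈ 0.94231)
(25222 + (l(6, -9) + V(-2))*(-17))/(-3230 + D) = (25222 + (2 - 2*(1 - 2))*(-17))/(-3230 + 49/52) = (25222 + (2 - 2*(-1))*(-17))/(-167911/52) = (25222 + (2 + 2)*(-17))*(-52/167911) = (25222 + 4*(-17))*(-52/167911) = (25222 - 68)*(-52/167911) = 25154*(-52/167911) = -1308008/167911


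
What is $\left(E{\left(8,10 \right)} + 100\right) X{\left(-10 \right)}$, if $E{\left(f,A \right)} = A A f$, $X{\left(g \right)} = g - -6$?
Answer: $-3600$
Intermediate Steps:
$X{\left(g \right)} = 6 + g$ ($X{\left(g \right)} = g + 6 = 6 + g$)
$E{\left(f,A \right)} = f A^{2}$ ($E{\left(f,A \right)} = A^{2} f = f A^{2}$)
$\left(E{\left(8,10 \right)} + 100\right) X{\left(-10 \right)} = \left(8 \cdot 10^{2} + 100\right) \left(6 - 10\right) = \left(8 \cdot 100 + 100\right) \left(-4\right) = \left(800 + 100\right) \left(-4\right) = 900 \left(-4\right) = -3600$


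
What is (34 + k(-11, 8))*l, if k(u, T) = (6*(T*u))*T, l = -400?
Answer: 1676000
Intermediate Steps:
k(u, T) = 6*u*T**2 (k(u, T) = (6*T*u)*T = 6*u*T**2)
(34 + k(-11, 8))*l = (34 + 6*(-11)*8**2)*(-400) = (34 + 6*(-11)*64)*(-400) = (34 - 4224)*(-400) = -4190*(-400) = 1676000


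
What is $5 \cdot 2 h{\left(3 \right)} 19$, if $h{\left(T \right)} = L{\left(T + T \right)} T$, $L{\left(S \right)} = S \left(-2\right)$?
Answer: $-6840$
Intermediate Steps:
$L{\left(S \right)} = - 2 S$
$h{\left(T \right)} = - 4 T^{2}$ ($h{\left(T \right)} = - 2 \left(T + T\right) T = - 2 \cdot 2 T T = - 4 T T = - 4 T^{2}$)
$5 \cdot 2 h{\left(3 \right)} 19 = 5 \cdot 2 \left(- 4 \cdot 3^{2}\right) 19 = 10 \left(\left(-4\right) 9\right) 19 = 10 \left(-36\right) 19 = \left(-360\right) 19 = -6840$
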